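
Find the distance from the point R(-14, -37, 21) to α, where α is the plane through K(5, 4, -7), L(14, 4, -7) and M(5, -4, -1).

KL = (9, 0, 0) and KM = (0, -8, 6), so a normal is n = KL × KM = (0, -54, -72).
d = |(-54)·(-37) + (-72)·21 − 288| / √(0 + 2916 + 5184) = |198| / 90 = 11/5.

11/5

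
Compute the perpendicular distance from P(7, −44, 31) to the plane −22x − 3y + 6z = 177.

13/23

Normal vector n = (−22, −3, 6), and n·(7, −44, 31) − 177 = −13.
|n| = √(484 + 9 + 36) = 23, so the distance is |-13|/23 = 13/23.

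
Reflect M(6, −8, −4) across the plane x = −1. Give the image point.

(-8, -8, -4)

With n = (1, 0, 0), the signed offset is (n·M − (-1))/|n|² = 7/1 = 7.
M' = M − 2t·n = (6, −8, −4) − 14·(1, 0, 0) = (−8, −8, −4).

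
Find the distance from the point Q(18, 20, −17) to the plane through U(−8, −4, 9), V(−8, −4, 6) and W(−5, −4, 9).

24

UV = (0, 0, −3) and UW = (3, 0, 0), so a normal is n = UV × UW = (0, −9, 0).
n = (0, −9, 0); n·P − 36 = -216; |n| = 9; distance = 216/9 = 24.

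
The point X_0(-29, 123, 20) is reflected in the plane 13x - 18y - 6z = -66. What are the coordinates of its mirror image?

(101, -57, -40)

n = (13, -18, -6), |n|² = 529, n·X_0 − (-66) = -2645, so t = -2645/529 = -5.
Foot F = X_0 − (-5)·n = (36, 33, -10); the reflection is 2F − X_0 = (101, -57, -40).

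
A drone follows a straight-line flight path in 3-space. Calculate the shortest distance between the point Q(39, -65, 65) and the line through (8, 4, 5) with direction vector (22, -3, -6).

Direction vector d = (22, -3, -6).
AP = (31, -69, 60); AP·d = 529, |AP|² = 9322, |d|² = 529.
distance² = |AP|² − (AP·d)²/|d|² = 9322 − 279841/529 = 8793, so the distance is 3√977.

3√977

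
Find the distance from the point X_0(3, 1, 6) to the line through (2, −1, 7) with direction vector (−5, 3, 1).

Direction vector d = (−5, 3, 1).
AP = (1, 2, −1); AP·d = 0, |AP|² = 6, |d|² = 35.
distance² = |AP|² − (AP·d)²/|d|² = 6 − 0/35 = 6, so the distance is √6.

√6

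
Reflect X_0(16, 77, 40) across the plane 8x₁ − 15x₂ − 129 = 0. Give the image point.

n = (8, −15, 0), |n|² = 289, n·X_0 − 129 = -1156, so t = -1156/289 = -4.
Foot F = X_0 − (-4)·n = (48, 17, 40); the reflection is 2F − X_0 = (80, −43, 40).

(80, -43, 40)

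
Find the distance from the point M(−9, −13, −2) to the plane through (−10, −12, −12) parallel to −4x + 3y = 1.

7/5

Parallel planes share the normal n = (−4, 3, 0); since (−10, −12, −12) lies on the plane, its equation is −4x + 3y = 4.
Then n·(−9, −13, −2) − 4 = −7.
|n| = √(16 + 9 + 0) = 5, so the distance is |-7|/5 = 7/5.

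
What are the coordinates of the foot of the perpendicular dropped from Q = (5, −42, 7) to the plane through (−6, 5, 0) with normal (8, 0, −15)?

(93/17, -42, 104/17)

n = (8, 0, −15), |n|² = 289, and n·Q − (-48) = -17.
t = -17/289 = -1/17, so the foot is Q − t·n = (5, −42, 7) − (-1/17)·(8, 0, −15) = (93/17, −42, 104/17).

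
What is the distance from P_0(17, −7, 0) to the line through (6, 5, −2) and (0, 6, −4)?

√105

A direction vector is d = (−6, 1, −2).
AP = (11, −12, 2), and AP × d = (22, 10, −61).
|AP × d|² = 4305 and |d|² = 41, so the distance is √(4305/41) = √105.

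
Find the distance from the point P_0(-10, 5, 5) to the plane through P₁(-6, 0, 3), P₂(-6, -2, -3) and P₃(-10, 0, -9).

P₁P₂ = (0, -2, -6) and P₁P₃ = (-4, 0, -12), so a normal is n = P₁P₂ × P₁P₃ = (24, 24, -8).
n = (24, 24, -8); n·P − (-168) = 8; |n| = 8√19; distance = 8/(8√19) = √19/19.

1/√19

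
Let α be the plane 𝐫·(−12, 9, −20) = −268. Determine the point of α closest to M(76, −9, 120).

(16, 36, 20)

n = (−12, 9, −20), |n|² = 625, and n·M − (-268) = -3125.
t = -3125/625 = -5, so the foot is M − t·n = (76, −9, 120) − (-5)·(−12, 9, −20) = (16, 36, 20).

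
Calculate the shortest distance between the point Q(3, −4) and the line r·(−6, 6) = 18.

The normal to the line is n = (−6, 6) with |n| = 6√2.
|n·Q − 18| = |-42 − 18| = 60, so the distance is 60/(6√2) = 5√2.

5√2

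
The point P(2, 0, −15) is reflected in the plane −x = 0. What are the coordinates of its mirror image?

With n = (−1, 0, 0), the signed offset is (n·P − 0)/|n|² = -2/1 = -2.
P' = P − 2t·n = (2, 0, −15) − (-4)·(−1, 0, 0) = (−2, 0, −15).

(-2, 0, -15)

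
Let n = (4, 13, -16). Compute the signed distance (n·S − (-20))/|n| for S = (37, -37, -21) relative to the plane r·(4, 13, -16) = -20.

23/21

n·S − (-20) = 23.
|n| = 21, so the signed distance is 23/21.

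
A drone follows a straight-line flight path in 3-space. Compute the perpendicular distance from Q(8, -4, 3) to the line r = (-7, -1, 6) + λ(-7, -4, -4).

9√2

Direction vector d = (-7, -4, -4).
AP = (15, -3, -3), and AP × d = (0, 81, -81).
|AP × d|² = 13122 and |d|² = 81, so the distance is √(13122/81) = √162 = 9√2.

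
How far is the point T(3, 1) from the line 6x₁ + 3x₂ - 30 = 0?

d = |6·3 + 3·1 − 30| / √(36 + 9) = |-9|/(3√5) = 3/√5.

3/√5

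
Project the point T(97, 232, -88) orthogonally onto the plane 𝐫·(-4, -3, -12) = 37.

(1241/13, 3001/13, -1204/13)

The perpendicular from T has direction n = (-4, -3, -12): r = (97, 232, -88) + λ(-4, -3, -12).
Substitute into the plane: n·(T + λn) = 37 gives -28 + 169λ = 37, so λ = 5/13.
Foot = (97, 232, -88) + (5/13)·(-4, -3, -12) = (1241/13, 3001/13, -1204/13).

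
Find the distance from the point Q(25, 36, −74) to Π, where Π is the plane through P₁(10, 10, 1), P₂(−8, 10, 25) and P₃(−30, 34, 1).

P₁P₂ = (−18, 0, 24) and P₁P₃ = (−40, 24, 0), so a normal is n = P₁P₂ × P₁P₃ = (−576, −960, −432).
Then n·(25, 36, −74) − (−15792) = −1200.
|n| = √(331776 + 921600 + 186624) = 1200, so the distance is |-1200|/1200 = 1.

1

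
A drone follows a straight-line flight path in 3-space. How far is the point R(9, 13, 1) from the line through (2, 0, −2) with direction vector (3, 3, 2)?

√29

Direction vector d = (3, 3, 2).
AP = (7, 13, 3), and AP × d = (17, −5, −18).
|AP × d|² = 638 and |d|² = 22, so the distance is √(638/22) = √29.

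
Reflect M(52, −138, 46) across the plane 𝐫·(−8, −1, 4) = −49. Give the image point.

n = (−8, −1, 4), |n|² = 81, n·M − (-49) = -45, so t = -45/81 = -5/9.
Foot F = M − (-5/9)·n = (428/9, −1247/9, 434/9); the reflection is 2F − M = (388/9, −1252/9, 454/9).

(388/9, -1252/9, 454/9)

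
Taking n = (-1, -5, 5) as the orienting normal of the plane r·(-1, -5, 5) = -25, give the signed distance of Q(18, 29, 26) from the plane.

n·Q − (-25) = -8.
|n| = √51, so the signed distance is -8√51/51.

-8√51/51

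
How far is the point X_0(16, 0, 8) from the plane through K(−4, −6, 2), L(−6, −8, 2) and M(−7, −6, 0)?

10/√17

KL = (−2, −2, 0) and KM = (−3, 0, −2), so a normal is n = KL × KM = (4, −4, −6).
d = |4·16 + (-4)·0 + (-6)·8 − (-4)| / √(16 + 16 + 36) = |20| / (2√17) = 10√17/17.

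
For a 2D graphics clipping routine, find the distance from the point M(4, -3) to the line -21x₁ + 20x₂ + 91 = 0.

The normal to the line is n = (-21, 20) with |n| = 29.
|n·M − (-91)| = |-144 − (-91)| = 53, so the distance is 53/29.

53/29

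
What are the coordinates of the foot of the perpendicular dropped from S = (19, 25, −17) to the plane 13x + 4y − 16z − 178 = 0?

The perpendicular from S has direction n = (13, 4, −16): r = (19, 25, −17) + t(13, 4, −16).
Substitute into the plane: n·(S + tn) = 178 gives 619 + 441t = 178, so t = -1.
Foot = (19, 25, −17) + (-1)·(13, 4, −16) = (6, 21, −1).

(6, 21, -1)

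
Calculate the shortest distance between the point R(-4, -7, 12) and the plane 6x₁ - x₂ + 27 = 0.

10√37/37

n = (6, -1, 0); n·P − (-27) = 10; |n| = √37; distance = 10/√37.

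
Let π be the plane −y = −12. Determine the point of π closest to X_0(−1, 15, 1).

The perpendicular from X_0 has direction n = (0, −1, 0): r = (−1, 15, 1) + λ(0, −1, 0).
Substitute into the plane: n·(X_0 + λn) = -12 gives -15 + 1λ = -12, so λ = 3.
Foot = (−1, 15, 1) + 3·(0, −1, 0) = (−1, 12, 1).

(-1, 12, 1)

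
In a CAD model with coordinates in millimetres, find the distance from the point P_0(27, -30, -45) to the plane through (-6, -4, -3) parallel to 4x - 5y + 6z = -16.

10/√77

Parallel planes share the normal n = (4, -5, 6); since (-6, -4, -3) lies on the plane, its equation is 4x - 5y + 6z = -22.
n = (4, -5, 6); n·P − (-22) = 10; |n| = √77; distance = 10/√77 = 10√77/77.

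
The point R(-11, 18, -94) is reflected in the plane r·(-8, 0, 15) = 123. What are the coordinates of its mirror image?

(-91, 18, 56)

n = (-8, 0, 15), |n|² = 289, n·R − 123 = -1445, so t = -1445/289 = -5.
Foot F = R − (-5)·n = (-51, 18, -19); the reflection is 2F − R = (-91, 18, 56).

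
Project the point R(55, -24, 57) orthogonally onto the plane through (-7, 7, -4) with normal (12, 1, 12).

(-5, -29, -3)

n = (12, 1, 12), |n|² = 289, and n·R − (-125) = 1445.
t = 1445/289 = 5, so the foot is R − t·n = (55, -24, 57) − 5·(12, 1, 12) = (-5, -29, -3).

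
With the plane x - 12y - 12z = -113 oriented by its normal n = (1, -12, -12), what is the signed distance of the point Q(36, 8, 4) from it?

5/17

n·Q − (-113) = 5.
|n| = 17, so the signed distance is 5/17.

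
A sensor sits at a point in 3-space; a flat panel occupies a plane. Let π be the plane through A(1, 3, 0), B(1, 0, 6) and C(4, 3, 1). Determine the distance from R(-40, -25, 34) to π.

AB = (0, -3, 6) and AC = (3, 0, 1), so a normal is n = AB × AC = (-3, 18, 9).
d = |(-3)·(-40) + 18·(-25) + 9·34 − 51| / √(9 + 324 + 81) = |-75| / (3√46) = 25√46/46.

25/√46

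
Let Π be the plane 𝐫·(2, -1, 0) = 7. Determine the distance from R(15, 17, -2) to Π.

n = (2, -1, 0); n·P − 7 = 6; |n| = √5; distance = 6/√5.

6/√5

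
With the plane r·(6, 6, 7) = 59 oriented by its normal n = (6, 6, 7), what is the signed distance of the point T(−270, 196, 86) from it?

9

n·T − 59 = 99.
|n| = 11, so the signed distance is 99/11 = 9.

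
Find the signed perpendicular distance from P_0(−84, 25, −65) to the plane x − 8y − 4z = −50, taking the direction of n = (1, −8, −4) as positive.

n·P_0 − (-50) = 26.
|n| = 9, so the signed distance is 26/9.

26/9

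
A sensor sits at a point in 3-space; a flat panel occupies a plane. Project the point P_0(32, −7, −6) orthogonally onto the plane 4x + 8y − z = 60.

n = (4, 8, −1), |n|² = 81, and n·P_0 − 60 = 18.
t = 18/81 = 2/9, so the foot is P_0 − t·n = (32, −7, −6) − (2/9)·(4, 8, −1) = (280/9, −79/9, −52/9).

(280/9, -79/9, -52/9)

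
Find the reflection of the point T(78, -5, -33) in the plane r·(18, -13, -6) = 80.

(-30, 73, 3)

n = (18, -13, -6), |n|² = 529, n·T − 80 = 1587, so t = 1587/529 = 3.
Foot F = T − 3·n = (24, 34, -15); the reflection is 2F − T = (-30, 73, 3).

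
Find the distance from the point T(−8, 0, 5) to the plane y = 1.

1

d = |1·0 − 1| / √(0 + 1 + 0) = |-1| / 1 = 1.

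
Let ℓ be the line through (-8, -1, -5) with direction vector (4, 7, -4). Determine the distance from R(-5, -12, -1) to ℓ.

√65

Direction vector d = (4, 7, -4).
AP = (3, -11, 4); AP·d = -81, |AP|² = 146, |d|² = 81.
distance² = |AP|² − (AP·d)²/|d|² = 146 − 6561/81 = 65, so the distance is √65.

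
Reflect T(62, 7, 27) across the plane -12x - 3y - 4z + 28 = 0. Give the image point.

n = (-12, -3, -4), |n|² = 169, n·T − (-28) = -845, so t = -845/169 = -5.
Foot F = T − (-5)·n = (2, -8, 7); the reflection is 2F − T = (-58, -23, -13).

(-58, -23, -13)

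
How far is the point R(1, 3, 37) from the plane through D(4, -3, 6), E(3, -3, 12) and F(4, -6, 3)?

DE = (-1, 0, 6) and DF = (0, -3, -3), so a normal is n = DE × DF = (18, -3, 3).
d = |18·1 + (-3)·3 + 3·37 − 99| / √(324 + 9 + 9) = |21| / (3√38) = 7√38/38.

7√38/38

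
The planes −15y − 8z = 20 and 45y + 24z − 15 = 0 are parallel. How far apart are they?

25/17

Divide the second equation by -3 to match normals: −15y − 8z = -5.
Both planes have normal n = (0, −15, −8), |n| = 17. Any point on the first plane is at distance |(-5) − 20|/|n| = 25/17 from the second.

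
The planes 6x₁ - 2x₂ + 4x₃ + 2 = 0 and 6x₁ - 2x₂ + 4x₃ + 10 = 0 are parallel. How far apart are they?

Both planes have normal n = (6, -2, 4), |n| = 2√14. Any point on the first plane is at distance |(-10) − (-2)|/|n| = 8/(2√14) = 4/√14 from the second.

4/√14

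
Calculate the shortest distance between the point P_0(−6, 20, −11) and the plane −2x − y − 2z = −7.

n = (−2, −1, −2); n·P − (-7) = 21; |n| = 3; distance = 21/3 = 7.

7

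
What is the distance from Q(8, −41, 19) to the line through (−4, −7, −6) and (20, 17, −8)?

A direction vector is d = (24, 24, −2).
AP = (12, −34, 25); AP·d = -578, |AP|² = 1925, |d|² = 1156.
distance² = |AP|² − (AP·d)²/|d|² = 1925 − 334084/1156 = 1636, so the distance is 2√409.

2√409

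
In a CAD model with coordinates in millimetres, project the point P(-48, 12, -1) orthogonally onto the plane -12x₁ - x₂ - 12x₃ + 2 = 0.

(-24, 14, 23)

The perpendicular from P has direction n = (-12, -1, -12): r = (-48, 12, -1) + t(-12, -1, -12).
Substitute into the plane: n·(P + tn) = -2 gives 576 + 289t = -2, so t = -2.
Foot = (-48, 12, -1) + (-2)·(-12, -1, -12) = (-24, 14, 23).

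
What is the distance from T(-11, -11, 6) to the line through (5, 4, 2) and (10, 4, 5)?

19

A direction vector is d = (5, 0, 3).
AP = (-16, -15, 4), and AP × d = (-45, 68, 75).
|AP × d|² = 12274 and |d|² = 34, so the distance is √(12274/34) = √361 = 19.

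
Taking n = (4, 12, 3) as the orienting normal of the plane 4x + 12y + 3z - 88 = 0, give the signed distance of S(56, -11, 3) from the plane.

1

n·S − 88 = 13.
|n| = 13, so the signed distance is 13/13 = 1.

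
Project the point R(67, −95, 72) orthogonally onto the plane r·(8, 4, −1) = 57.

(193/3, -289/3, 217/3)

n = (8, 4, −1), |n|² = 81, and n·R − 57 = 27.
t = 27/81 = 1/3, so the foot is R − t·n = (67, −95, 72) − (1/3)·(8, 4, −1) = (193/3, −289/3, 217/3).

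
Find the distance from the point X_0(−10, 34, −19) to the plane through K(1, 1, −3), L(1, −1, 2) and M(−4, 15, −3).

KL = (0, −2, 5) and KM = (−5, 14, 0), so a normal is n = KL × KM = (−70, −25, −10).
n = (−70, −25, −10); n·P − (-65) = 105; |n| = 75; distance = 105/75 = 7/5.

7/5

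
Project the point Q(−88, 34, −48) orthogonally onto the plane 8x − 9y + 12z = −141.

(-48, -11, 12)

The perpendicular from Q has direction n = (8, −9, 12): r = (−88, 34, −48) + μ(8, −9, 12).
Substitute into the plane: n·(Q + μn) = -141 gives -1586 + 289μ = -141, so μ = 5.
Foot = (−88, 34, −48) + 5·(8, −9, 12) = (−48, −11, 12).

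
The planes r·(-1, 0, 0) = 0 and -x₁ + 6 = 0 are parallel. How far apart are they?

6

Both planes have normal n = (-1, 0, 0), |n| = 1. Any point on the first plane is at distance |(-6) − 0|/|n| = 6/1 = 6 from the second.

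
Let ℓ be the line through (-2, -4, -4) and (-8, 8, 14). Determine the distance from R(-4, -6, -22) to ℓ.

A direction vector is d = (-6, 12, 18).
AP = (-2, -2, -18); AP·d = -336, |AP|² = 332, |d|² = 504.
distance² = |AP|² − (AP·d)²/|d|² = 332 − 112896/504 = 108, so the distance is 6√3.

6√3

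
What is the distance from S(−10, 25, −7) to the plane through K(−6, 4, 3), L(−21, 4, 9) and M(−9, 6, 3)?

5√38/38

KL = (−15, 0, 6) and KM = (−3, 2, 0), so a normal is n = KL × KM = (−12, −18, −30).
d = |(-12)·(-10) + (-18)·25 + (-30)·(-7) − (-90)| / √(144 + 324 + 900) = |-30| / (6√38) = 5/√38.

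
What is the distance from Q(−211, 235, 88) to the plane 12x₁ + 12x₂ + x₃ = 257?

7

n = (12, 12, 1); n·P − 257 = 119; |n| = 17; distance = 119/17 = 7.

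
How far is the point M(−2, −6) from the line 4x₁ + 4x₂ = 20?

13/√2

The normal to the line is n = (4, 4) with |n| = 4√2.
|n·M − 20| = |-32 − 20| = 52, so the distance is 52/(4√2) = 13√2/2.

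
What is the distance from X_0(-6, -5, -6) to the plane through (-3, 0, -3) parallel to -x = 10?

3

Parallel planes share the normal n = (-1, 0, 0); since (-3, 0, -3) lies on the plane, its equation is -x = 3.
Then n·(-6, -5, -6) - 3 = 3.
|n| = √(1 + 0 + 0) = 1, so the distance is |3|/1 = 3.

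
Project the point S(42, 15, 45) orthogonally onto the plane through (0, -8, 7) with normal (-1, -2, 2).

n = (-1, -2, 2), |n|² = 9, and n·S − 30 = -12.
t = -12/9 = -4/3, so the foot is S − t·n = (42, 15, 45) − (-4/3)·(-1, -2, 2) = (122/3, 37/3, 143/3).

(122/3, 37/3, 143/3)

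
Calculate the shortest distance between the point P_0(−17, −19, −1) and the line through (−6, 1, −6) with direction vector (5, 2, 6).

√481

Direction vector d = (5, 2, 6).
AP = (−11, −20, 5); AP·d = -65, |AP|² = 546, |d|² = 65.
distance² = |AP|² − (AP·d)²/|d|² = 546 − 4225/65 = 481, so the distance is √481.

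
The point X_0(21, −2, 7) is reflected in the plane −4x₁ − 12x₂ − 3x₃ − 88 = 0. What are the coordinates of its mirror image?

n = (−4, −12, −3), |n|² = 169, n·X_0 − 88 = -169, so t = -169/169 = -1.
Foot F = X_0 − (-1)·n = (17, −14, 4); the reflection is 2F − X_0 = (13, −26, 1).

(13, -26, 1)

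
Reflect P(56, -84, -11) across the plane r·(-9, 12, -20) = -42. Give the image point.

(20, -36, -91)

n = (-9, 12, -20), |n|² = 625, n·P − (-42) = -1250, so t = -1250/625 = -2.
Foot F = P − (-2)·n = (38, -60, -51); the reflection is 2F − P = (20, -36, -91).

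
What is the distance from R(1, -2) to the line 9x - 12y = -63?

The normal to the line is n = (9, -12) with |n| = 15.
|n·R − (-63)| = |33 − (-63)| = 96, so the distance is 96/15 = 32/5.

32/5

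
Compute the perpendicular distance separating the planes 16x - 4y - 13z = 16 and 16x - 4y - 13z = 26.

With common normal n = (16, -4, -13) (|n| = 21), the distance is |16 − 26|/|n| = 10/21.

10/21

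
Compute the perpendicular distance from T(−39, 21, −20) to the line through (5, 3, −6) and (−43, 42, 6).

A direction vector is d = (−48, 39, 12).
AP = (−44, 18, −14), and AP × d = (762, 1200, −852).
|AP × d|² = 2746548 and |d|² = 3969, so the distance is √(2746548/3969) = √692 = 2√173.

2√173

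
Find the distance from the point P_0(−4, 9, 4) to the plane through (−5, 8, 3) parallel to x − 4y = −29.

Parallel planes share the normal n = (1, −4, 0); since (−5, 8, 3) lies on the plane, its equation is x − 4y = -37.
Then n·(−4, 9, 4) − (−37) = −3.
|n| = √(1 + 16 + 0) = √17, so the distance is |-3|/√17 = 3√17/17.

3/√17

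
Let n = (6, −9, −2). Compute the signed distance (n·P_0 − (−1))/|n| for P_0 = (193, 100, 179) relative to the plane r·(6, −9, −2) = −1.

-9

n·P_0 − (-1) = -99.
|n| = 11, so the signed distance is -99/11 = -9.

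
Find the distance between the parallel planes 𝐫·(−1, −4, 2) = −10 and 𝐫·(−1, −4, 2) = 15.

Both planes have normal n = (−1, −4, 2), |n| = √21. Any point on the first plane is at distance |15 − (-10)|/|n| = 25/√21 from the second.

25√21/21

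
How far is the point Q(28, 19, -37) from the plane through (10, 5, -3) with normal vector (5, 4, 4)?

10/√57

The plane has equation n·(r − (10, 5, -3)) = 0, i.e. n·r = 58.
Then n·(28, 19, -37) - 58 = 10.
|n| = √(25 + 16 + 16) = √57, so the distance is |10|/√57 = 10√57/57.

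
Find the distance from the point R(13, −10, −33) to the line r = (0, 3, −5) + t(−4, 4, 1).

Direction vector d = (−4, 4, 1).
AP = (13, −13, −28), and AP × d = (99, 99, 0).
|AP × d|² = 19602 and |d|² = 33, so the distance is √(19602/33) = √594 = 3√66.

3√66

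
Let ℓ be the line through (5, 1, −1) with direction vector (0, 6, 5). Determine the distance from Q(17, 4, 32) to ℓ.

3√77

Direction vector d = (0, 6, 5).
AP = (12, 3, 33), and AP × d = (−183, −60, 72).
|AP × d|² = 42273 and |d|² = 61, so the distance is √(42273/61) = √693 = 3√77.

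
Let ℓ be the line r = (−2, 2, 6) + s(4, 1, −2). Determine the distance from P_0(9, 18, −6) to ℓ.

Direction vector d = (4, 1, −2).
AP = (11, 16, −12), and AP × d = (−20, −26, −53).
|AP × d|² = 3885 and |d|² = 21, so the distance is √(3885/21) = √185.

√185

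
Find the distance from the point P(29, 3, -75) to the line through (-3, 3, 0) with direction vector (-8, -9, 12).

45

Direction vector d = (-8, -9, 12).
AP = (32, 0, -75), and AP × d = (-675, 216, -288).
|AP × d|² = 585225 and |d|² = 289, so the distance is √(585225/289) = √2025 = 45.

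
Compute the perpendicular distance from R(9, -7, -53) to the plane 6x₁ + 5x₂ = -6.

d = |6·9 + 5·(-7) − (-6)| / √(36 + 25 + 0) = |25| / √61 = 25√61/61.

25/√61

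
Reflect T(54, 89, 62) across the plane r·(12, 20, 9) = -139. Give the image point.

n = (12, 20, 9), |n|² = 625, n·T − (-139) = 3125, so t = 3125/625 = 5.
Foot F = T − 5·n = (-6, -11, 17); the reflection is 2F − T = (-66, -111, -28).

(-66, -111, -28)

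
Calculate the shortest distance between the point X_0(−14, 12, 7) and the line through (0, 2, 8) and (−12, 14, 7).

A direction vector is d = (−12, 12, −1).
AP = (−14, 10, −1); AP·d = 289, |AP|² = 297, |d|² = 289.
distance² = |AP|² − (AP·d)²/|d|² = 297 − 83521/289 = 8, so the distance is 2√2.

2√2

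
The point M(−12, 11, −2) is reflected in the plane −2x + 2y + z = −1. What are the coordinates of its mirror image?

(8, -9, -12)

With n = (−2, 2, 1), the signed offset is (n·M − (-1))/|n|² = 45/9 = 5.
M' = M − 2t·n = (−12, 11, −2) − 10·(−2, 2, 1) = (8, −9, −12).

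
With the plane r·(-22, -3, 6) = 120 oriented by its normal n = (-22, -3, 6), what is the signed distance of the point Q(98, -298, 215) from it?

n·Q − 120 = -92.
|n| = 23, so the signed distance is -92/23 = -4.

-4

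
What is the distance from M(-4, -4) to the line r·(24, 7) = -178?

d = |24·(-4) + 7·(-4) − (-178)| / √(576 + 49) = |54|/25 = 54/25.

54/25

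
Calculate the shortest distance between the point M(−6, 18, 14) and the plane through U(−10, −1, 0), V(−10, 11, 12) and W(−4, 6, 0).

UV = (0, 12, 12) and UW = (6, 7, 0), so a normal is n = UV × UW = (−84, 72, −72).
Then n·(−6, 18, 14) − 768 = 24.
|n| = √(7056 + 5184 + 5184) = 132, so the distance is |24|/132 = 2/11.

2/11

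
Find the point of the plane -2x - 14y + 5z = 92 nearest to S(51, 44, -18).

The perpendicular from S has direction n = (-2, -14, 5): r = (51, 44, -18) + t(-2, -14, 5).
Substitute into the plane: n·(S + tn) = 92 gives -808 + 225t = 92, so t = 4.
Foot = (51, 44, -18) + 4·(-2, -14, 5) = (43, -12, 2).

(43, -12, 2)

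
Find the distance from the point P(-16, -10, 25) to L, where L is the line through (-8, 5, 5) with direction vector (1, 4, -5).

Direction vector d = (1, 4, -5).
AP = (-8, -15, 20); AP·d = -168, |AP|² = 689, |d|² = 42.
distance² = |AP|² − (AP·d)²/|d|² = 689 − 28224/42 = 17, so the distance is √17.

√17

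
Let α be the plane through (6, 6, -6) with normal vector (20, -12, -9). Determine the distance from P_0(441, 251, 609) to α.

9

The plane has equation n·(r − (6, 6, -6)) = 0, i.e. n·r = 102.
n = (20, -12, -9); n·P − 102 = 225; |n| = 25; distance = 225/25 = 9.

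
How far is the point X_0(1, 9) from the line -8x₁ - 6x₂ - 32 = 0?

d = |(-8)·1 + (-6)·9 − 32| / √(64 + 36) = |-94|/10 = 47/5.

47/5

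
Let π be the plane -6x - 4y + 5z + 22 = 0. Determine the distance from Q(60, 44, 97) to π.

29√77/77

n = (-6, -4, 5); n·P − (-22) = -29; |n| = √77; distance = 29/√77.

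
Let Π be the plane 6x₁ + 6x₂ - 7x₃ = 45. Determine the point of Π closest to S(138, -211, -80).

n = (6, 6, -7), |n|² = 121, and n·S − 45 = 77.
t = 77/121 = 7/11, so the foot is S − t·n = (138, -211, -80) − (7/11)·(6, 6, -7) = (1476/11, -2363/11, -831/11).

(1476/11, -2363/11, -831/11)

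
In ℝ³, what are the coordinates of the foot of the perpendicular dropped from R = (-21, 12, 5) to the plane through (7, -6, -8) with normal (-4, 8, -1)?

(-9, -12, 8)

n = (-4, 8, -1), |n|² = 81, and n·R − (-68) = 243.
t = 243/81 = 3, so the foot is R − t·n = (-21, 12, 5) − 3·(-4, 8, -1) = (-9, -12, 8).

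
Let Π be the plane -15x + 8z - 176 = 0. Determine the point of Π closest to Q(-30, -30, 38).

(0, -30, 22)

The perpendicular from Q has direction n = (-15, 0, 8): r = (-30, -30, 38) + t(-15, 0, 8).
Substitute into the plane: n·(Q + tn) = 176 gives 754 + 289t = 176, so t = -2.
Foot = (-30, -30, 38) + (-2)·(-15, 0, 8) = (0, -30, 22).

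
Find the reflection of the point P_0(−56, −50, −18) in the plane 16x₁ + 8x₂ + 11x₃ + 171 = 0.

n = (16, 8, 11), |n|² = 441, n·P_0 − (-171) = -1323, so t = -1323/441 = -3.
Foot F = P_0 − (-3)·n = (−8, −26, 15); the reflection is 2F − P_0 = (40, −2, 48).

(40, -2, 48)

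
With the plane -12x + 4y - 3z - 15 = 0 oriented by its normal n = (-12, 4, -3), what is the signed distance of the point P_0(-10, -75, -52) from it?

n·P_0 − 15 = -39.
|n| = 13, so the signed distance is -39/13 = -3.

-3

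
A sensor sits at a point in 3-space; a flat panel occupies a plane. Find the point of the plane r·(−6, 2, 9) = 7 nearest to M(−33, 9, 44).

n = (−6, 2, 9), |n|² = 121, and n·M − 7 = 605.
t = 605/121 = 5, so the foot is M − t·n = (−33, 9, 44) − 5·(−6, 2, 9) = (−3, −1, −1).

(-3, -1, -1)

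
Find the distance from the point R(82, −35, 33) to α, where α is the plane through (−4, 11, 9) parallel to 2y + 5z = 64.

Parallel planes share the normal n = (0, 2, 5); since (−4, 11, 9) lies on the plane, its equation is 2y + 5z = 67.
n = (0, 2, 5); n·P − 67 = 28; |n| = √29; distance = 28/√29 = 28√29/29.

28/√29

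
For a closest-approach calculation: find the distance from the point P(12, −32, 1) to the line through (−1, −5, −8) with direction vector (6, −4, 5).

√286

Direction vector d = (6, −4, 5).
AP = (13, −27, 9), and AP × d = (−99, −11, 110).
|AP × d|² = 22022 and |d|² = 77, so the distance is √(22022/77) = √286.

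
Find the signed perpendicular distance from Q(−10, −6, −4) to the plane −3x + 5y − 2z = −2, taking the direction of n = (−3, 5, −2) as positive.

n·Q − (-2) = 10.
|n| = √38, so the signed distance is 5√38/19.

5√38/19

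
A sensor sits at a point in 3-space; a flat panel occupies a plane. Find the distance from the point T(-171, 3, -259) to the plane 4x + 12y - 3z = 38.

Normal vector n = (4, 12, -3), and n·(-171, 3, -259) - 38 = 91.
|n| = √(16 + 144 + 9) = 13, so the distance is |91|/13 = 7.

7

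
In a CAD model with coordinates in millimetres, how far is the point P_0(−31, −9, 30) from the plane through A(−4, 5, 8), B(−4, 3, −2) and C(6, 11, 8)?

11/√35

AB = (0, −2, −10) and AC = (10, 6, 0), so a normal is n = AB × AC = (60, −100, 20).
n = (60, −100, 20); n·P − (-580) = 220; |n| = 20√35; distance = 220/(20√35) = 11√35/35.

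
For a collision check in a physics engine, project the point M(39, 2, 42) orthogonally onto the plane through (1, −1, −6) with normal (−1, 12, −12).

The perpendicular from M has direction n = (−1, 12, −12): r = (39, 2, 42) + t(−1, 12, −12).
Substitute into the plane: n·(M + tn) = 59 gives -519 + 289t = 59, so t = 2.
Foot = (39, 2, 42) + 2·(−1, 12, −12) = (37, 26, 18).

(37, 26, 18)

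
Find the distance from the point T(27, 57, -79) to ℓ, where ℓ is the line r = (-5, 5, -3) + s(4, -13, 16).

Direction vector d = (4, -13, 16).
AP = (32, 52, -76); AP·d = -1764, |AP|² = 9504, |d|² = 441.
distance² = |AP|² − (AP·d)²/|d|² = 9504 − 3111696/441 = 2448, so the distance is 12√17.

12√17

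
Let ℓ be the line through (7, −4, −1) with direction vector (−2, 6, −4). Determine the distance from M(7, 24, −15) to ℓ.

2√21

Direction vector d = (−2, 6, −4).
AP = (0, 28, −14); AP·d = 224, |AP|² = 980, |d|² = 56.
distance² = |AP|² − (AP·d)²/|d|² = 980 − 50176/56 = 84, so the distance is 2√21.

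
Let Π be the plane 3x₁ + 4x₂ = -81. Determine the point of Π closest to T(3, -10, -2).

n = (3, 4, 0), |n|² = 25, and n·T − (-81) = 50.
t = 50/25 = 2, so the foot is T − t·n = (3, -10, -2) − 2·(3, 4, 0) = (-3, -18, -2).

(-3, -18, -2)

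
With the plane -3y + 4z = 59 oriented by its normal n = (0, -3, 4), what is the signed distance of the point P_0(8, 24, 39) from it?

5

n·P_0 − 59 = 25.
|n| = 5, so the signed distance is 25/5 = 5.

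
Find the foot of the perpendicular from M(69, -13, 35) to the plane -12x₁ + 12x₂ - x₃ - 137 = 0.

n = (-12, 12, -1), |n|² = 289, and n·M − 137 = -1156.
t = -1156/289 = -4, so the foot is M − t·n = (69, -13, 35) − (-4)·(-12, 12, -1) = (21, 35, 31).

(21, 35, 31)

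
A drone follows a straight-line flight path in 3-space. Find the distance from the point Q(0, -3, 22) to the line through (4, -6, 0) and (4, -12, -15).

3√5

A direction vector is d = (0, -6, -15).
AP = (-4, 3, 22); AP·d = -348, |AP|² = 509, |d|² = 261.
distance² = |AP|² − (AP·d)²/|d|² = 509 − 121104/261 = 45, so the distance is 3√5.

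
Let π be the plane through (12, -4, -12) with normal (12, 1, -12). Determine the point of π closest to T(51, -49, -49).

(15, -52, -13)

The perpendicular from T has direction n = (12, 1, -12): r = (51, -49, -49) + λ(12, 1, -12).
Substitute into the plane: n·(T + λn) = 284 gives 1151 + 289λ = 284, so λ = -3.
Foot = (51, -49, -49) + (-3)·(12, 1, -12) = (15, -52, -13).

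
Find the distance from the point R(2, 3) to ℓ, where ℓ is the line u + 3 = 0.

The normal to the line is n = (1, 0) with |n| = 1.
|n·R − (-3)| = |2 − (-3)| = 5, so the distance is 5/1 = 5.

5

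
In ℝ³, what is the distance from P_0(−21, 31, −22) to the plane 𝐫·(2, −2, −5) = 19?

13/√33

d = |2·(-21) + (-2)·31 + (-5)·(-22) − 19| / √(4 + 4 + 25) = |-13| / √33 = 13√33/33.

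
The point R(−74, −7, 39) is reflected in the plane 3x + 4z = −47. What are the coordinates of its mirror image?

(-1736/25, -7, 1127/25)

n = (3, 0, 4), |n|² = 25, n·R − (-47) = -19, so t = -19/25.
Foot F = R − (-19/25)·n = (−1793/25, −7, 1051/25); the reflection is 2F − R = (−1736/25, −7, 1127/25).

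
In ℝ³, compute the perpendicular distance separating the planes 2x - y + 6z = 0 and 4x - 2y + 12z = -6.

3/√41

Divide the second equation by 2 to match normals: 2x - y + 6z = -3.
Both planes have normal n = (2, -1, 6), |n| = √41. Any point on the first plane is at distance |(-3) − 0|/|n| = 3/√41 from the second.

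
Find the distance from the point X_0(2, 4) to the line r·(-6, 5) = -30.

38√61/61

d = |(-6)·2 + 5·4 − (-30)| / √(36 + 25) = |38|/√61 = 38√61/61.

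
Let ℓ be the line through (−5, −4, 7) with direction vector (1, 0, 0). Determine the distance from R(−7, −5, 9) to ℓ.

Direction vector d = (1, 0, 0).
AP = (−2, −1, 2); AP·d = -2, |AP|² = 9, |d|² = 1.
distance² = |AP|² − (AP·d)²/|d|² = 9 − 4/1 = 5, so the distance is √5.

√5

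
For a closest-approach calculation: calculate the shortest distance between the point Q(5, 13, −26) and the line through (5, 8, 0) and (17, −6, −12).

2√145

A direction vector is d = (12, −14, −12).
AP = (0, 5, −26), and AP × d = (−424, −312, −60).
|AP × d|² = 280720 and |d|² = 484, so the distance is √(280720/484) = √580 = 2√145.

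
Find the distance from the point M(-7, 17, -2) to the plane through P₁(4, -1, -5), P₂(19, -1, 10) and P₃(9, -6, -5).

P₁P₂ = (15, 0, 15) and P₁P₃ = (5, -5, 0), so a normal is n = P₁P₂ × P₁P₃ = (75, 75, -75).
Then n·(-7, 17, -2) - 600 = 300.
|n| = √(5625 + 5625 + 5625) = 75√3, so the distance is |300|/(75√3) = 4√3/3.

4/√3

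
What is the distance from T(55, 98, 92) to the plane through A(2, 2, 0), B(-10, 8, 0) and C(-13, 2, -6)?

2√5

AB = (-12, 6, 0) and AC = (-15, 0, -6), so a normal is n = AB × AC = (-36, -72, 90).
n = (-36, -72, 90); n·P − (-216) = -540; |n| = 54√5; distance = 540/(54√5) = 2√5.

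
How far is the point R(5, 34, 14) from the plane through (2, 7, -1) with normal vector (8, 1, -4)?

The plane has equation n·(r − (2, 7, -1)) = 0, i.e. n·r = 27.
Then n·(5, 34, 14) - 27 = -9.
|n| = √(64 + 1 + 16) = 9, so the distance is |-9|/9 = 1.

1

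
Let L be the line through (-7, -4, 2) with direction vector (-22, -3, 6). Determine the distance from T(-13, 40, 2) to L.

Direction vector d = (-22, -3, 6).
AP = (-6, 44, 0); AP·d = 0, |AP|² = 1972, |d|² = 529.
distance² = |AP|² − (AP·d)²/|d|² = 1972 − 0/529 = 1972, so the distance is 2√493.

2√493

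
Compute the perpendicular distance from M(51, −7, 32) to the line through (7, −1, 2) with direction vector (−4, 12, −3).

Direction vector d = (−4, 12, −3).
AP = (44, −6, 30); AP·d = -338, |AP|² = 2872, |d|² = 169.
distance² = |AP|² − (AP·d)²/|d|² = 2872 − 114244/169 = 2196, so the distance is 6√61.

6√61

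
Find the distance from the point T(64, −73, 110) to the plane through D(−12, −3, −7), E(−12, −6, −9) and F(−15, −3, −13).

5

DE = (0, −3, −2) and DF = (−3, 0, −6), so a normal is n = DE × DF = (18, 6, −9).
n = (18, 6, −9); n·P − (-171) = -105; |n| = 21; distance = 105/21 = 5.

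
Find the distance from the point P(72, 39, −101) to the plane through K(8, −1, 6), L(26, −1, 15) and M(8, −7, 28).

2

KL = (18, 0, 9) and KM = (0, −6, 22), so a normal is n = KL × KM = (54, −396, −108).
d = |54·72 + (-396)·39 + (-108)·(-101) − 180| / √(2916 + 156816 + 11664) = |-828| / 414 = 2.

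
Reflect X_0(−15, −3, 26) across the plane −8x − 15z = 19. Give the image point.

n = (−8, 0, −15), |n|² = 289, n·X_0 − 19 = -289, so t = -289/289 = -1.
Foot F = X_0 − (-1)·n = (−23, −3, 11); the reflection is 2F − X_0 = (−31, −3, −4).

(-31, -3, -4)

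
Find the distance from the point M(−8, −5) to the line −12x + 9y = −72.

41/5

The normal to the line is n = (−12, 9) with |n| = 15.
|n·M − (-72)| = |51 − (-72)| = 123, so the distance is 123/15 = 41/5.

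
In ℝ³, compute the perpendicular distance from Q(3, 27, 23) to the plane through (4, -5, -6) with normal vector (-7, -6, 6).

1

The plane has equation n·(r − (4, -5, -6)) = 0, i.e. n·r = -34.
n = (-7, -6, 6); n·P − (-34) = -11; |n| = 11; distance = 11/11 = 1.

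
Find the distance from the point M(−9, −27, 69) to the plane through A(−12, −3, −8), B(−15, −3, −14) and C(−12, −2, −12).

25/√21

AB = (−3, 0, −6) and AC = (0, 1, −4), so a normal is n = AB × AC = (6, −12, −3).
n = (6, −12, −3); n·P − (-12) = 75; |n| = 3√21; distance = 75/(3√21) = 25√21/21.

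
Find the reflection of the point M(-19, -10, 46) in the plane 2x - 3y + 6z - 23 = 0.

(-39, 20, -14)

With n = (2, -3, 6), the signed offset is (n·M − 23)/|n|² = 245/49 = 5.
M' = M − 2t·n = (-19, -10, 46) − 10·(2, -3, 6) = (-39, 20, -14).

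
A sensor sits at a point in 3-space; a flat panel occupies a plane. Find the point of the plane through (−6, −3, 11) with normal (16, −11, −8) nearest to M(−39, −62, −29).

The perpendicular from M has direction n = (16, −11, −8): r = (−39, −62, −29) + μ(16, −11, −8).
Substitute into the plane: n·(M + μn) = -151 gives 290 + 441μ = -151, so μ = -1.
Foot = (−39, −62, −29) + (-1)·(16, −11, −8) = (−55, −51, −21).

(-55, -51, -21)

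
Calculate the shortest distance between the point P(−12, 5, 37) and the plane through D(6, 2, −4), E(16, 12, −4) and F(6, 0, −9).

23/(3√6)

DE = (10, 10, 0) and DF = (0, −2, −5), so a normal is n = DE × DF = (−50, 50, −20).
n = (−50, 50, −20); n·P − (-120) = 230; |n| = 30√6; distance = 230/(30√6) = 23/(3√6).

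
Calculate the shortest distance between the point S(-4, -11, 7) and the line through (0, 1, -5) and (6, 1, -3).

A direction vector is d = (6, 0, 2).
AP = (-4, -12, 12), and AP × d = (-24, 80, 72).
|AP × d|² = 12160 and |d|² = 40, so the distance is √(12160/40) = √304 = 4√19.

4√19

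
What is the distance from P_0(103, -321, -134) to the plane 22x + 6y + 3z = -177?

5

d = |22·103 + 6·(-321) + 3·(-134) − (-177)| / √(484 + 36 + 9) = |115| / 23 = 5.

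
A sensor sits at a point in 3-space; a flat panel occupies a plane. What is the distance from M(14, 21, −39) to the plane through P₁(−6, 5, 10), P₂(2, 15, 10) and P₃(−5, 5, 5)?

P₁P₂ = (8, 10, 0) and P₁P₃ = (1, 0, −5), so a normal is n = P₁P₂ × P₁P₃ = (−50, 40, −10).
Then n·(14, 21, −39) − 400 = 130.
|n| = √(2500 + 1600 + 100) = 10√42, so the distance is |130|/(10√42) = 13/√42.

13√42/42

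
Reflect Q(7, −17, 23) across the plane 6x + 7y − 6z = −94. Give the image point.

n = (6, 7, −6), |n|² = 121, n·Q − (-94) = -121, so t = -121/121 = -1.
Foot F = Q − (-1)·n = (13, −10, 17); the reflection is 2F − Q = (19, −3, 11).

(19, -3, 11)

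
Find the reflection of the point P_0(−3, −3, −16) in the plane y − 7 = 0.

(-3, 17, -16)

n = (0, 1, 0), |n|² = 1, n·P_0 − 7 = -10, so t = -10/1 = -10.
Foot F = P_0 − (-10)·n = (−3, 7, −16); the reflection is 2F − P_0 = (−3, 17, −16).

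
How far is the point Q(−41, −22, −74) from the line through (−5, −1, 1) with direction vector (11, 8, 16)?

Direction vector d = (11, 8, 16).
AP = (−36, −21, −75), and AP × d = (264, −249, −57).
|AP × d|² = 134946 and |d|² = 441, so the distance is √(134946/441) = √306 = 3√34.

3√34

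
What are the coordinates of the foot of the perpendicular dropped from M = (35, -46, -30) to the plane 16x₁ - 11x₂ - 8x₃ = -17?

n = (16, -11, -8), |n|² = 441, and n·M − (-17) = 1323.
t = 1323/441 = 3, so the foot is M − t·n = (35, -46, -30) − 3·(16, -11, -8) = (-13, -13, -6).

(-13, -13, -6)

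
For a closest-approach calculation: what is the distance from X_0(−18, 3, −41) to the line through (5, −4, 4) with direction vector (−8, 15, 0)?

Direction vector d = (−8, 15, 0).
AP = (−23, 7, −45); AP·d = 289, |AP|² = 2603, |d|² = 289.
distance² = |AP|² − (AP·d)²/|d|² = 2603 − 83521/289 = 2314, so the distance is √2314.

√2314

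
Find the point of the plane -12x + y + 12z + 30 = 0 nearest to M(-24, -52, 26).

The perpendicular from M has direction n = (-12, 1, 12): r = (-24, -52, 26) + t(-12, 1, 12).
Substitute into the plane: n·(M + tn) = -30 gives 548 + 289t = -30, so t = -2.
Foot = (-24, -52, 26) + (-2)·(-12, 1, 12) = (0, -54, 2).

(0, -54, 2)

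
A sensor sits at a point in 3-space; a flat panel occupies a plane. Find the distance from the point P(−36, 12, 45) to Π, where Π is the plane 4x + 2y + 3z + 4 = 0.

19√29/29

Normal vector n = (4, 2, 3), and n·(−36, 12, 45) − (−4) = 19.
|n| = √(16 + 4 + 9) = √29, so the distance is |19|/√29 = 19√29/29.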